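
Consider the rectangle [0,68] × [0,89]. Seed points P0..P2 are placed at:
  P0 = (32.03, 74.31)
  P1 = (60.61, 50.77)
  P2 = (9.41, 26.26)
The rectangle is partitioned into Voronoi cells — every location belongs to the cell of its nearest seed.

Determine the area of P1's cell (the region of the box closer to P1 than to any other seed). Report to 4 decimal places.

Area of P1's cell: 1931.8488

1. box [0,68]×[0,89]: [(0, 0) (68, 0) (68, 89) (0, 89)]
2. ⊥bis P1·P0 via (46.32,62.54): [(0, 6.3027) (0, 0) (68, 0) (68, 88.8618)]  |A|=3235.5925
3. ⊥bis P1·P2 via (35.01,38.515): [(31.8936, 45.0249) (53.4476, 0) (68, 0) (68, 88.8618)]  |A|=1931.8488
4. canonical 4-gon: [(31.8936, 45.0249) (53.4476, 0) (68, 0) (68, 88.8618)]
5. shoelace: 1931.8488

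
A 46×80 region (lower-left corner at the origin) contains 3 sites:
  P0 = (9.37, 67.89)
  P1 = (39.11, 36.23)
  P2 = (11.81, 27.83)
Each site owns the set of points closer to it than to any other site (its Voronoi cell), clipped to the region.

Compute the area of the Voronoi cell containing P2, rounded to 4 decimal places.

1. box [0,46]×[0,80]: [(0, 0) (46, 0) (46, 80) (0, 80)]
2. ⊥bis P2·P0 via (10.59,47.86): [(0, 47.215) (0, 0) (46, 0) (46, 50.0168)]  |A|=2236.3303
3. ⊥bis P2·P1 via (25.46,32.03): [(20.4053, 48.4578) (0, 47.215) (0, 0) (35.3154, 0)]  |A|=1337.371
4. canonical 4-gon: [(20.4053, 48.4578) (0, 47.215) (0, 0) (35.3154, 0)]
5. shoelace: 1337.371

Area of P2's cell: 1337.3710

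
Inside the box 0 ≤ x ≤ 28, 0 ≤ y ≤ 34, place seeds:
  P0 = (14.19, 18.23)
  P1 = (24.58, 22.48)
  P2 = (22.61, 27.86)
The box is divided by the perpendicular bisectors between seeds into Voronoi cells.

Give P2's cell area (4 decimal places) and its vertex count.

Area of P2's cell: 154.7657 (4 vertices)

1. box [0,28]×[0,34]: [(0, 0) (28, 0) (28, 34) (0, 34)]
2. ⊥bis P2·P0 via (18.4,23.045): [(28, 14.6512) (28, 34) (5.8707, 34)]  |A|=214.0873
3. ⊥bis P2·P1 via (23.595,25.17): [(18.2204, 23.202) (28, 26.783) (28, 34) (5.8707, 34)]  |A|=154.7657
4. canonical 4-gon: [(18.2204, 23.202) (28, 26.783) (28, 34) (5.8707, 34)]
5. shoelace: 154.7657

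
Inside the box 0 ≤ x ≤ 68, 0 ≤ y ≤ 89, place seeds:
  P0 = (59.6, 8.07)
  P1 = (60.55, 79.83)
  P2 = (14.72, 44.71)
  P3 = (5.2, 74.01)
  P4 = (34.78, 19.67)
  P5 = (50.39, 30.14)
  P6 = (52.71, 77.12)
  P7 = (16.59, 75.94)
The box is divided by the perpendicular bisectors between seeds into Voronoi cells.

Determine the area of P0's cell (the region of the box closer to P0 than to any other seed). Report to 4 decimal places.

Area of P0's cell: 463.9734

1. box [0,68]×[0,89]: [(0, 0) (68, 0) (68, 89) (0, 89)]
2. ⊥bis P0·P1 via (60.075,43.95): [(0, 44.7453) (0, 0) (68, 0) (68, 43.8451)]  |A|=3012.0733
3. ⊥bis P0·P2 via (37.16,26.39): [(51.5877, 44.0624) (15.6152, 0) (68, 0) (68, 43.8451)]  |A|=1513.8977
4. ⊥bis P0·P3 via (32.4,41.04): [(51.5877, 44.0624) (15.6152, 0) (68, 0) (68, 43.8451)]  |A|=1513.8977
5. ⊥bis P0·P4 via (47.19,13.87): [(61.2411, 43.9346) (40.7076, 0) (68, 0) (68, 43.8451)]  |A|=747.7105
6. ⊥bis P0·P5 via (54.995,19.105): [(48.3384, 16.3271) (40.7076, 0) (68, 0) (68, 24.5321)]  |A|=463.9734
7. ⊥bis P0·P6 via (56.155,42.595): [(48.3384, 16.3271) (40.7076, 0) (68, 0) (68, 24.5321)]  |A|=463.9734
8. ⊥bis P0·P7 via (38.095,42.005): [(48.3384, 16.3271) (40.7076, 0) (68, 0) (68, 24.5321)]  |A|=463.9734
9. canonical 4-gon: [(48.3384, 16.3271) (40.7076, 0) (68, 0) (68, 24.5321)]
10. shoelace: 463.9734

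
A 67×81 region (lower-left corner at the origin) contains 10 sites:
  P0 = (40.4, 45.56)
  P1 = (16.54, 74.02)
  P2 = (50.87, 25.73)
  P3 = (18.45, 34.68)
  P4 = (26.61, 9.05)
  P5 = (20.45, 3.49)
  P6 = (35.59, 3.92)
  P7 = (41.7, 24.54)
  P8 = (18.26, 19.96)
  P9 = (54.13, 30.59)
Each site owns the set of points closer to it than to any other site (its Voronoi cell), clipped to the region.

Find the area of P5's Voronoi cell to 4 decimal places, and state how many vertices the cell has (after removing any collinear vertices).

Area of P5's cell: 254.6813 (5 vertices)

1. box [0,67]×[0,81]: [(0, 0) (67, 0) (67, 81) (0, 81)]
2. ⊥bis P5·P0 via (30.425,24.525): [(0, 38.9528) (0, 0) (67, 0) (67, 7.1808)]  |A|=1545.476
3. ⊥bis P5·P1 via (18.495,38.755): [(2.3094, 37.8577) (0, 37.7297) (0, 0) (67, 0) (67, 7.1808)]  |A|=1544.0636
4. ⊥bis P5·P2 via (35.66,14.61): [(27.3425, 25.9868) (2.3094, 37.8577) (0, 37.7297) (0, 0) (46.3413, 0)]  |A|=1133.2517
5. ⊥bis P5·P3 via (19.45,19.085): [(31.8089, 19.8775) (0, 17.8378) (0, 0) (46.3413, 0)]  |A|=744.2758
6. ⊥bis P5·P4 via (23.53,6.27): [(12.3728, 18.6312) (0, 17.8378) (0, 0) (29.1893, 0)]  |A|=382.2676
7. ⊥bis P5·P6 via (28.02,3.705): [(28.0907, 1.2172) (12.3728, 18.6312) (0, 17.8378) (0, 0) (28.1252, 0)]  |A|=381.62
8. ⊥bis P5·P7 via (31.075,14.015): [(28.0907, 1.2172) (12.3728, 18.6312) (0, 17.8378) (0, 0) (28.1252, 0)]  |A|=381.62
9. ⊥bis P5·P8 via (19.355,11.725): [(28.0907, 1.2172) (18.6866, 11.6361) (0, 9.1514) (0, 0) (28.1252, 0)]  |A|=254.6813
10. ⊥bis P5·P9 via (37.29,17.04): [(28.0907, 1.2172) (18.6866, 11.6361) (0, 9.1514) (0, 0) (28.1252, 0)]  |A|=254.6813
11. canonical 5-gon: [(28.0907, 1.2172) (18.6866, 11.6361) (0, 9.1514) (0, 0) (28.1252, 0)]
12. shoelace: 254.6813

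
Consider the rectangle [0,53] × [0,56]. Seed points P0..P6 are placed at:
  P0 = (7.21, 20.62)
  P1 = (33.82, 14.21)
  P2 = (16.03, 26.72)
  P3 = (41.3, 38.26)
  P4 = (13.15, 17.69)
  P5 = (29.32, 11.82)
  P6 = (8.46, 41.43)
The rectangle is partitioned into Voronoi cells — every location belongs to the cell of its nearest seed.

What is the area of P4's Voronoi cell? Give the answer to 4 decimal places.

Area of P4's cell: 292.9031

1. box [0,53]×[0,56]: [(0, 0) (53, 0) (53, 56) (0, 56)]
2. ⊥bis P4·P0 via (10.18,19.155): [(0.7315, 0) (53, 0) (53, 56) (28.3544, 56)]  |A|=2153.5955
3. ⊥bis P4·P1 via (23.485,15.95): [(0.7315, 0) (20.7997, 0) (30.2278, 56) (28.3544, 56)]  |A|=614.3648
4. ⊥bis P4·P2 via (14.59,22.205): [(12.0794, 23.0057) (0.7315, 0) (20.7997, 0) (24.0311, 19.1939)]  |A|=351.7
5. ⊥bis P4·P3 via (27.225,27.975): [(12.0794, 23.0057) (0.7315, 0) (20.7997, 0) (24.0311, 19.1939)]  |A|=351.7
6. ⊥bis P4·P5 via (21.235,14.755): [(22.9693, 19.5325) (12.0794, 23.0057) (0.7315, 0) (15.8787, 0)]  |A|=292.9031
7. ⊥bis P4·P6 via (10.805,29.56): [(22.9693, 19.5325) (12.0794, 23.0057) (0.7315, 0) (15.8787, 0)]  |A|=292.9031
8. canonical 4-gon: [(22.9693, 19.5325) (12.0794, 23.0057) (0.7315, 0) (15.8787, 0)]
9. shoelace: 292.9031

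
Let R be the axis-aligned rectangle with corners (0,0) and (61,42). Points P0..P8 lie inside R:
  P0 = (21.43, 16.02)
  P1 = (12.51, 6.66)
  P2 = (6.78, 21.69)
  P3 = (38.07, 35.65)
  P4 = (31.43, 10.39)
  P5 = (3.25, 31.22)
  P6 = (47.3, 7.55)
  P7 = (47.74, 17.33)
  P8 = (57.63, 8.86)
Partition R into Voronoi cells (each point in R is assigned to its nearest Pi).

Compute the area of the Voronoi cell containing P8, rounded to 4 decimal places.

Area of P8's cell: 149.0196

1. box [0,61]×[0,42]: [(0, 0) (61, 0) (61, 42) (0, 42)]
2. ⊥bis P8·P0 via (39.53,12.44): [(37.0695, 0) (61, 0) (61, 42) (45.3767, 42)]  |A|=830.6305
3. ⊥bis P8·P1 via (35.07,7.76): [(37.0695, 0) (61, 0) (61, 42) (45.3767, 42)]  |A|=830.6305
4. ⊥bis P8·P2 via (32.205,15.275): [(37.0695, 0) (61, 0) (61, 42) (45.3767, 42)]  |A|=830.6305
5. ⊥bis P8·P3 via (47.85,22.255): [(40.3947, 16.8117) (37.0695, 0) (61, 0) (61, 31.8561)]  |A|=529.359
6. ⊥bis P8·P4 via (44.53,9.625): [(45.1525, 20.2855) (43.9679, 0) (61, 0) (61, 31.8561)]  |A|=425.1715
7. ⊥bis P8·P5 via (30.44,20.04): [(45.1525, 20.2855) (43.9679, 0) (61, 0) (61, 31.8561)]  |A|=425.1715
8. ⊥bis P8·P6 via (52.465,8.205): [(50.4431, 24.1483) (53.5055, 0) (61, 0) (61, 31.8561)]  |A|=258.6398
9. ⊥bis P8·P7 via (52.685,13.095): [(51.9532, 12.2405) (53.5055, 0) (61, 0) (61, 22.804)]  |A|=149.0196
10. canonical 4-gon: [(51.9532, 12.2405) (53.5055, 0) (61, 0) (61, 22.804)]
11. shoelace: 149.0196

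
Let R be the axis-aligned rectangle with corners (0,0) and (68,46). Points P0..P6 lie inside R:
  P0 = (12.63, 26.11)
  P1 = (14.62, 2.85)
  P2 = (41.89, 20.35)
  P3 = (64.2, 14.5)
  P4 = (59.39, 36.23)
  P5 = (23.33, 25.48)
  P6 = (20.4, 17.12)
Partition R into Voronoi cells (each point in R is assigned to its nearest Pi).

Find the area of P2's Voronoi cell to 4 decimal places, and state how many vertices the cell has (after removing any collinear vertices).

1. box [0,68]×[0,46]: [(0, 0) (68, 0) (68, 46) (0, 46)]
2. ⊥bis P2·P0 via (27.26,23.23): [(22.687, 0) (68, 0) (68, 46) (31.7424, 46)]  |A|=1876.1227
3. ⊥bis P2·P1 via (28.255,11.6): [(25.7416, 15.5166) (35.6991, 0) (68, 0) (68, 46) (31.7424, 46)]  |A|=1775.1713
4. ⊥bis P2·P3 via (53.045,17.425): [(25.7416, 15.5166) (35.6991, 0) (48.4759, 0) (60.5378, 46) (31.7424, 46)]  |A|=1154.4861
5. ⊥bis P2·P4 via (50.64,28.29): [(25.7416, 15.5166) (35.6991, 0) (48.4759, 0) (54.7161, 23.7981) (34.5694, 46) (31.7424, 46)]  |A|=866.2125
6. ⊥bis P2·P5 via (32.61,22.915): [(29.113, 10.263) (35.6991, 0) (48.4759, 0) (54.7161, 23.7981) (37.9584, 42.2653)]  |A|=677.8034
7. ⊥bis P2·P6 via (31.145,18.735): [(31.2541, 18.0093) (33.4293, 3.537) (35.6991, 0) (48.4759, 0) (54.7161, 23.7981) (37.9584, 42.2653)]  |A|=653.8851
8. canonical 6-gon: [(31.2541, 18.0093) (33.4293, 3.537) (35.6991, 0) (48.4759, 0) (54.7161, 23.7981) (37.9584, 42.2653)]
9. shoelace: 653.8851

Area of P2's cell: 653.8851 (6 vertices)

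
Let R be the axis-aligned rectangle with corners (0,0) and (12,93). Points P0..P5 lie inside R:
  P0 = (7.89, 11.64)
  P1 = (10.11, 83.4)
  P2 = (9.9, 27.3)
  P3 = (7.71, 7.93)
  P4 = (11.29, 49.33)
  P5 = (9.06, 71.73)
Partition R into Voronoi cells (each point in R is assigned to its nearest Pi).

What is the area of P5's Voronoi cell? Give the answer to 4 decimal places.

1. box [0,12]×[0,93]: [(0, 0) (12, 0) (12, 93) (0, 93)]
2. ⊥bis P5·P0 via (8.475,41.685): [(0, 41.85) (12, 41.6164) (12, 93) (0, 93)]  |A|=615.2017
3. ⊥bis P5·P1 via (9.585,77.565): [(0, 78.4274) (0, 41.85) (12, 41.6164) (12, 77.3477)]  |A|=433.8524
4. ⊥bis P5·P2 via (9.48,49.515): [(0, 78.4274) (0, 49.3358) (12, 49.5626) (12, 77.3477)]  |A|=341.2602
5. ⊥bis P5·P3 via (8.385,39.83): [(0, 78.4274) (0, 49.3358) (12, 49.5626) (12, 77.3477)]  |A|=341.2602
6. ⊥bis P5·P4 via (10.175,60.53): [(0, 78.4274) (0, 59.517) (12, 60.7117) (12, 77.3477)]  |A|=213.2783
7. canonical 4-gon: [(0, 78.4274) (0, 59.517) (12, 60.7117) (12, 77.3477)]
8. shoelace: 213.2783

Area of P5's cell: 213.2783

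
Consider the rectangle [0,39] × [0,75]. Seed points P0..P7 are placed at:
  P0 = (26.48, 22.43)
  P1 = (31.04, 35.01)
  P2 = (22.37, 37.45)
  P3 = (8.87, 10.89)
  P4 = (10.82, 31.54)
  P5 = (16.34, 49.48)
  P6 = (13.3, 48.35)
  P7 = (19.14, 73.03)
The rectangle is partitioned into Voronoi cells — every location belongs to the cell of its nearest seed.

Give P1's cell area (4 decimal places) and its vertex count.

1. box [0,39]×[0,75]: [(0, 0) (39, 0) (39, 75) (0, 75)]
2. ⊥bis P1·P0 via (28.76,28.72): [(0, 39.1449) (39, 25.0082) (39, 75) (0, 75)]  |A|=1674.0139
3. ⊥bis P1·P2 via (26.705,36.23): [(24.9773, 30.0911) (39, 25.0082) (39, 75) (37.616, 75)]  |A|=381.5848
4. ⊥bis P1·P3 via (19.955,22.95): [(24.9773, 30.0911) (39, 25.0082) (39, 75) (37.616, 75)]  |A|=381.5848
5. ⊥bis P1·P4 via (20.93,33.275): [(24.9773, 30.0911) (39, 25.0082) (39, 75) (37.616, 75)]  |A|=381.5848
6. ⊥bis P1·P5 via (23.69,42.245): [(30.2827, 48.9425) (24.9773, 30.0911) (39, 25.0082) (39, 57.7984)]  |A|=288.5774
7. ⊥bis P1·P6 via (22.17,41.68): [(30.2827, 48.9425) (24.9773, 30.0911) (39, 25.0082) (39, 57.7984)]  |A|=288.5774
8. ⊥bis P1·P7 via (25.09,54.02): [(30.2827, 48.9425) (24.9773, 30.0911) (39, 25.0082) (39, 57.7984)]  |A|=288.5774
9. canonical 4-gon: [(30.2827, 48.9425) (24.9773, 30.0911) (39, 25.0082) (39, 57.7984)]
10. shoelace: 288.5774

Area of P1's cell: 288.5774 (4 vertices)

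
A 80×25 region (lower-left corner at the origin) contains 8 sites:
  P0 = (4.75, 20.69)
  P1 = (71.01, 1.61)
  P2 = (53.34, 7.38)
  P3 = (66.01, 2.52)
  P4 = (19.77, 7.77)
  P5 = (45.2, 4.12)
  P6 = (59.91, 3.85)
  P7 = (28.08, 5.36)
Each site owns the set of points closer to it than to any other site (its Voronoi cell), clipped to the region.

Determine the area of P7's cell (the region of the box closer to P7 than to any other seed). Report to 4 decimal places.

Area of P7's cell: 288.8959

1. box [0,80]×[0,25]: [(0, 0) (80, 0) (80, 25) (0, 25)]
2. ⊥bis P7·P0 via (16.415,13.025): [(7.8564, 0) (80, 0) (80, 25) (24.2837, 25)]  |A|=1598.2494
3. ⊥bis P7·P1 via (49.545,3.485): [(7.8564, 0) (49.2406, 0) (51.4244, 25) (24.2837, 25)]  |A|=856.5612
4. ⊥bis P7·P2 via (40.71,6.37): [(7.8564, 0) (41.2194, 0) (39.2202, 25) (24.2837, 25)]  |A|=603.7442
5. ⊥bis P7·P3 via (47.045,3.94): [(7.8564, 0) (41.2194, 0) (39.2202, 25) (24.2837, 25)]  |A|=603.7442
6. ⊥bis P7·P4 via (23.925,6.565): [(22.0211, 0) (41.2194, 0) (39.2202, 25) (29.2714, 25)]  |A|=364.3393
7. ⊥bis P7·P5 via (36.64,4.74): [(22.0211, 0) (36.2967, 0) (38.1074, 25) (29.2714, 25)]  |A|=288.8959
8. ⊥bis P7·P6 via (43.995,4.605): [(22.0211, 0) (36.2967, 0) (38.1074, 25) (29.2714, 25)]  |A|=288.8959
9. canonical 4-gon: [(22.0211, 0) (36.2967, 0) (38.1074, 25) (29.2714, 25)]
10. shoelace: 288.8959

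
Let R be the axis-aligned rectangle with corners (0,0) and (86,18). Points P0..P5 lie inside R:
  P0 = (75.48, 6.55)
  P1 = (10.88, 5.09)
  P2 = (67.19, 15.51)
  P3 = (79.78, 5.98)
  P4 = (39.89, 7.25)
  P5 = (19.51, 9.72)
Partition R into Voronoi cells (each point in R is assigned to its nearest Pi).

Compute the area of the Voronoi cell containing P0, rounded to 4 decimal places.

Area of P0's cell: 159.3290

1. box [0,86]×[0,18]: [(0, 0) (86, 0) (86, 18) (0, 18)]
2. ⊥bis P0·P1 via (43.18,5.82): [(43.3115, 0) (86, 0) (86, 18) (42.9047, 18)]  |A|=772.0537
3. ⊥bis P0·P2 via (71.335,11.03): [(59.4136, 0) (86, 0) (86, 18) (78.8683, 18)]  |A|=303.4632
4. ⊥bis P0·P3 via (77.63,6.265): [(59.4136, 0) (76.7995, 0) (79.1856, 18) (78.8683, 18)]  |A|=159.329
5. ⊥bis P0·P4 via (57.685,6.9): [(59.4136, 0) (76.7995, 0) (79.1856, 18) (78.8683, 18)]  |A|=159.329
6. ⊥bis P0·P5 via (47.495,8.135): [(59.4136, 0) (76.7995, 0) (79.1856, 18) (78.8683, 18)]  |A|=159.329
7. canonical 4-gon: [(59.4136, 0) (76.7995, 0) (79.1856, 18) (78.8683, 18)]
8. shoelace: 159.329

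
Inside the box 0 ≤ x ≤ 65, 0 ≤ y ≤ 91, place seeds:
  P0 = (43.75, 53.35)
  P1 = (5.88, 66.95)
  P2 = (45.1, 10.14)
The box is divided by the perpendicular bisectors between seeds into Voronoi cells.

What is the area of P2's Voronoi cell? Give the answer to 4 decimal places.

1. box [0,65]×[0,91]: [(0, 0) (65, 0) (65, 91) (0, 91)]
2. ⊥bis P2·P0 via (44.425,31.745): [(0, 30.357) (0, 0) (65, 0) (65, 32.3878)]  |A|=2039.2079
3. ⊥bis P2·P1 via (25.49,38.545): [(14.2758, 30.8031) (0, 20.9474) (0, 0) (65, 0) (65, 32.3878)]  |A|=1972.043
4. canonical 5-gon: [(14.2758, 30.8031) (0, 20.9474) (0, 0) (65, 0) (65, 32.3878)]
5. shoelace: 1972.043

Area of P2's cell: 1972.0430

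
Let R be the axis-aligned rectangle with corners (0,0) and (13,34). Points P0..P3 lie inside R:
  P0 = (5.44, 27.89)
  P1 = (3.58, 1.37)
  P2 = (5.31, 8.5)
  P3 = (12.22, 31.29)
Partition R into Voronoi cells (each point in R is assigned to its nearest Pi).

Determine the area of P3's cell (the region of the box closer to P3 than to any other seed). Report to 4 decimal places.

Area of P3's cell: 40.6038

1. box [0,13]×[0,34]: [(0, 0) (13, 0) (13, 34) (0, 34)]
2. ⊥bis P3·P0 via (8.83,29.59): [(13, 21.2745) (13, 34) (6.6185, 34)]  |A|=40.6038
3. ⊥bis P3·P1 via (7.9,16.33): [(13, 21.2745) (13, 34) (6.6185, 34)]  |A|=40.6038
4. ⊥bis P3·P2 via (8.765,19.895): [(13, 21.2745) (13, 34) (6.6185, 34)]  |A|=40.6038
5. canonical 3-gon: [(13, 21.2745) (13, 34) (6.6185, 34)]
6. shoelace: 40.6038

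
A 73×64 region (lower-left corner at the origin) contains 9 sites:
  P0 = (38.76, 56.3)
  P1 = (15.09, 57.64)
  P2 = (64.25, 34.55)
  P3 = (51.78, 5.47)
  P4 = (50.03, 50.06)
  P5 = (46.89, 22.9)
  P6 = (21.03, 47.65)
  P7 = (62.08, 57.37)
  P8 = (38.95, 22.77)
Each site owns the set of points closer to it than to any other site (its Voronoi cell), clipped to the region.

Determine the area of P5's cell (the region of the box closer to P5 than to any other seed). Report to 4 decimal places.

Area of P5's cell: 310.7002

1. box [0,73]×[0,64]: [(0, 0) (73, 0) (73, 64) (0, 64)]
2. ⊥bis P5·P0 via (42.825,39.6): [(0, 29.1758) (0, 0) (73, 0) (73, 46.945)]  |A|=2778.4101
3. ⊥bis P5·P1 via (30.99,40.27): [(25.7057, 35.4329) (0, 11.9026) (0, 0) (73, 0) (73, 46.945)]  |A|=2556.3999
4. ⊥bis P5·P2 via (55.57,28.725): [(47.5071, 40.7397) (25.7057, 35.4329) (0, 11.9026) (0, 0) (73, 0) (73, 2.7521)]  |A|=1993.0978
5. ⊥bis P5·P3 via (49.335,14.185): [(62.7936, 17.9608) (47.5071, 40.7397) (25.7057, 35.4329) (0, 11.9026) (0, 0.344)]  |A|=1312.6818
6. ⊥bis P5·P4 via (48.46,36.48): [(62.7936, 17.9608) (50.526, 36.2411) (35.9493, 37.9264) (25.7057, 35.4329) (0, 11.9026) (0, 0.344)]  |A|=1282.4385
7. ⊥bis P5·P6 via (33.96,35.275): [(0.7223, 0.5467) (62.7936, 17.9608) (50.526, 36.2411) (36.4429, 37.8693)]  |A|=966.0448
8. ⊥bis P5·P7 via (54.485,40.135): [(0.7223, 0.5467) (62.7936, 17.9608) (50.526, 36.2411) (36.4429, 37.8693)]  |A|=966.0448
9. ⊥bis P5·P8 via (42.92,22.835): [(43.0903, 12.433) (62.7936, 17.9608) (50.526, 36.2411) (42.6857, 37.1476)]  |A|=310.7002
10. canonical 4-gon: [(43.0903, 12.433) (62.7936, 17.9608) (50.526, 36.2411) (42.6857, 37.1476)]
11. shoelace: 310.7002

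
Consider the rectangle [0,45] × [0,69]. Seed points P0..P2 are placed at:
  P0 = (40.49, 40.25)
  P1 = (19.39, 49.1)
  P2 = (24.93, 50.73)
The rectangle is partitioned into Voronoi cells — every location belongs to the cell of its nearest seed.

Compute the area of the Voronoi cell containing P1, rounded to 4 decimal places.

1. box [0,45]×[0,69]: [(0, 0) (45, 0) (45, 69) (0, 69)]
2. ⊥bis P1·P0 via (29.94,44.675): [(0, 0) (11.2019, 0) (40.1427, 69) (0, 69)]  |A|=1771.3878
3. ⊥bis P1·P2 via (22.16,49.915): [(0, 0) (11.2019, 0) (26.2736, 35.9337) (16.5447, 69) (0, 69)]  |A|=1381.2398
4. canonical 5-gon: [(0, 0) (11.2019, 0) (26.2736, 35.9337) (16.5447, 69) (0, 69)]
5. shoelace: 1381.2398

Area of P1's cell: 1381.2398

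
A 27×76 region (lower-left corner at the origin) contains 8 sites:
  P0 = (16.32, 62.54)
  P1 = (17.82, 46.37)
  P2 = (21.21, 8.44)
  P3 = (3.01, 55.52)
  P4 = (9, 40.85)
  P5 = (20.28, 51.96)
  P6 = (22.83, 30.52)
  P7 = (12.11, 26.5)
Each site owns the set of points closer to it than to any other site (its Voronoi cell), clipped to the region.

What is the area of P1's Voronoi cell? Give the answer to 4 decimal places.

1. box [0,27]×[0,76]: [(0, 0) (27, 0) (27, 76) (0, 76)]
2. ⊥bis P1·P0 via (17.07,54.455): [(0, 52.8715) (0, 0) (27, 0) (27, 55.3762)]  |A|=1461.3434
3. ⊥bis P1·P2 via (19.515,27.405): [(0, 52.8715) (0, 25.6608) (27, 28.074) (27, 55.3762)]  |A|=735.9234
4. ⊥bis P1·P3 via (10.415,50.945): [(12.3108, 54.0135) (0, 34.0875) (0, 25.6608) (27, 28.074) (27, 55.3762)]  |A|=620.3002
5. ⊥bis P1·P4 via (13.41,43.61): [(12.3108, 54.0135) (9.6223, 49.662) (23.3381, 27.7467) (27, 28.074) (27, 55.3762)]  |A|=309.723
6. ⊥bis P1·P5 via (19.05,49.165): [(11.3962, 52.5332) (9.6223, 49.662) (23.3381, 27.7467) (27, 28.074) (27, 45.6664)]  |A|=223.7198
7. ⊥bis P1·P6 via (20.325,38.445): [(11.3962, 52.5332) (9.6223, 49.662) (17.2507, 37.4732) (27, 40.5549) (27, 45.6664)]  |A|=144.0744
8. ⊥bis P1·P7 via (14.965,36.435): [(11.3962, 52.5332) (9.6223, 49.662) (17.2507, 37.4732) (27, 40.5549) (27, 45.6664)]  |A|=144.0744
9. canonical 5-gon: [(11.3962, 52.5332) (9.6223, 49.662) (17.2507, 37.4732) (27, 40.5549) (27, 45.6664)]
10. shoelace: 144.0744

Area of P1's cell: 144.0744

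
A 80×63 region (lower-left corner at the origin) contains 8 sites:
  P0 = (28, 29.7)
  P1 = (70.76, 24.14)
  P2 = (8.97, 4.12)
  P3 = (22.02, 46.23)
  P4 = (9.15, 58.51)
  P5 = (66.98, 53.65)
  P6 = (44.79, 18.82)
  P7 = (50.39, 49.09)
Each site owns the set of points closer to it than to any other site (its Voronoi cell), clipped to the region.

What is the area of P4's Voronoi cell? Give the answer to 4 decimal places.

Area of P4's cell: 346.8580

1. box [0,80]×[0,63]: [(0, 0) (80, 0) (80, 63) (0, 63)]
2. ⊥bis P4·P0 via (18.575,44.105): [(0, 31.9516) (47.4538, 63) (0, 63)]  |A|=736.6813
3. ⊥bis P4·P1 via (39.955,41.325): [(0, 31.9516) (47.4538, 63) (0, 63)]  |A|=736.6813
4. ⊥bis P4·P2 via (9.06,31.315): [(0, 31.9516) (47.4538, 63) (0, 63)]  |A|=736.6813
5. ⊥bis P4·P3 via (15.585,52.37): [(0, 36.0362) (25.7277, 63) (0, 63)]  |A|=346.858
6. ⊥bis P4·P5 via (38.065,56.08): [(0, 36.0362) (25.7277, 63) (0, 63)]  |A|=346.858
7. ⊥bis P4·P6 via (26.97,38.665): [(0, 36.0362) (25.7277, 63) (0, 63)]  |A|=346.858
8. ⊥bis P4·P7 via (29.77,53.8): [(0, 36.0362) (25.7277, 63) (0, 63)]  |A|=346.858
9. canonical 3-gon: [(0, 36.0362) (25.7277, 63) (0, 63)]
10. shoelace: 346.858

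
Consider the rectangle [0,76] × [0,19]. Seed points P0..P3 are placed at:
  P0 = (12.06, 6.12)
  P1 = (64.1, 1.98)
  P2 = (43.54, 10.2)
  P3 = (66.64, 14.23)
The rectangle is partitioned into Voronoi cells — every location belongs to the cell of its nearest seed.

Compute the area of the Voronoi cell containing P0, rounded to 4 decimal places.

Area of P0's cell: 524.9002

1. box [0,76]×[0,19]: [(0, 0) (76, 0) (76, 19) (0, 19)]
2. ⊥bis P0·P1 via (38.08,4.05): [(0, 0) (37.7578, 0) (39.2693, 19) (0, 19)]  |A|=731.7578
3. ⊥bis P0·P2 via (27.8,8.16): [(0, 0) (28.8576, 0) (26.3951, 19) (0, 19)]  |A|=524.9002
4. ⊥bis P0·P3 via (39.35,10.175): [(0, 0) (28.8576, 0) (26.3951, 19) (0, 19)]  |A|=524.9002
5. canonical 4-gon: [(0, 0) (28.8576, 0) (26.3951, 19) (0, 19)]
6. shoelace: 524.9002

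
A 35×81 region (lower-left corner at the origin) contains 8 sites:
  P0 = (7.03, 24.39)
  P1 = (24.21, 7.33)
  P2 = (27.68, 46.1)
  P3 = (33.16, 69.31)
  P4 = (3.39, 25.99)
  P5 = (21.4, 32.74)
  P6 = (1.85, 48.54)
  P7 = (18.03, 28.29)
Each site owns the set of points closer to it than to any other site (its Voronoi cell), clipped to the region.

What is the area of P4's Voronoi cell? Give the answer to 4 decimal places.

1. box [0,35]×[0,81]: [(0, 0) (35, 0) (35, 81) (0, 81)]
2. ⊥bis P4·P0 via (5.21,25.19): [(0, 13.3372) (29.7419, 81) (0, 81)]  |A|=1006.2083
3. ⊥bis P4·P1 via (13.8,16.66): [(0, 13.3372) (29.7419, 81) (0, 81)]  |A|=1006.2083
4. ⊥bis P4·P2 via (15.535,36.045): [(0, 54.8091) (0, 13.3372) (11.9074, 40.4266)]  |A|=246.9109
5. ⊥bis P4·P3 via (18.275,47.65): [(0, 54.8091) (0, 13.3372) (11.9074, 40.4266)]  |A|=246.9109
6. ⊥bis P4·P5 via (12.395,29.365): [(5.2234, 48.5) (0, 54.8091) (0, 13.3372) (9.9328, 35.9344)]  |A|=223.9272
7. ⊥bis P4·P6 via (2.62,37.265): [(9.2641, 37.7187) (0, 37.0861) (0, 13.3372) (9.9328, 35.9344)]  |A|=126.423
8. ⊥bis P4·P7 via (10.71,27.14): [(9.0503, 37.7041) (0, 37.0861) (0, 13.3372) (9.4875, 34.9214)]  |A|=125.3864
9. canonical 4-gon: [(9.0503, 37.7041) (0, 37.0861) (0, 13.3372) (9.4875, 34.9214)]
10. shoelace: 125.3864

Area of P4's cell: 125.3864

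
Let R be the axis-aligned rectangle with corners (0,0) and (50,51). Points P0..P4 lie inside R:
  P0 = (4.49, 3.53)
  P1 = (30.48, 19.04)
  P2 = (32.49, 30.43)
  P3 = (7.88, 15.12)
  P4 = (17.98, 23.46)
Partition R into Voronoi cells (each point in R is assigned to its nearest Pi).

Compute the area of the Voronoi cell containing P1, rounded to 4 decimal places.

Area of P1's cell: 654.8437

1. box [0,50]×[0,51]: [(0, 0) (50, 0) (50, 51) (0, 51)]
2. ⊥bis P1·P0 via (17.485,11.285): [(0, 40.5845) (24.2195, 0) (50, 0) (50, 51) (0, 51)]  |A|=2058.5314
3. ⊥bis P1·P2 via (31.485,24.735): [(6.8658, 29.0796) (24.2195, 0) (50, 0) (50, 21.4676)]  |A|=837.8377
4. ⊥bis P1·P3 via (19.18,17.08): [(17.4218, 27.2167) (21.2915, 4.9064) (24.2195, 0) (50, 0) (50, 21.4676)]  |A|=723.6883
5. ⊥bis P1·P4 via (24.23,21.25): [(25.816, 25.7354) (20.3567, 10.2961) (21.2915, 4.9064) (24.2195, 0) (50, 0) (50, 21.4676)]  |A|=654.8437
6. canonical 6-gon: [(25.816, 25.7354) (20.3567, 10.2961) (21.2915, 4.9064) (24.2195, 0) (50, 0) (50, 21.4676)]
7. shoelace: 654.8437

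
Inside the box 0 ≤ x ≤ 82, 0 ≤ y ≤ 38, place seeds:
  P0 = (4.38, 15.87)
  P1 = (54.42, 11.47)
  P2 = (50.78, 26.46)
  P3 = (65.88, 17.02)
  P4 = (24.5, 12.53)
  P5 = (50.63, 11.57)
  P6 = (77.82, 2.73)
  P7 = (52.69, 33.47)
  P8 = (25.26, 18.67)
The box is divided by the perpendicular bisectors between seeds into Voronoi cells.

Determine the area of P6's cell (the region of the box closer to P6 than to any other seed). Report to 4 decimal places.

Area of P6's cell: 194.4529

1. box [0,82]×[0,38]: [(0, 0) (82, 0) (82, 38) (0, 38)]
2. ⊥bis P6·P0 via (41.1,9.3): [(39.436, 0) (82, 0) (82, 38) (46.235, 38)]  |A|=1488.2495
3. ⊥bis P6·P1 via (66.12,7.1): [(63.4681, 0) (82, 0) (82, 38) (77.6613, 38)]  |A|=434.5414
4. ⊥bis P6·P2 via (64.3,14.595): [(72.3422, 23.759) (63.4681, 0) (82, 0) (82, 34.7639)]  |A|=388.0206
5. ⊥bis P6·P3 via (71.85,9.875): [(65.0272, 4.1742) (63.4681, 0) (82, 0) (82, 18.3558)]  |A|=194.4529
6. ⊥bis P6·P4 via (51.16,7.63): [(65.0272, 4.1742) (63.4681, 0) (82, 0) (82, 18.3558)]  |A|=194.4529
7. ⊥bis P6·P5 via (64.225,7.15): [(65.0272, 4.1742) (63.4681, 0) (82, 0) (82, 18.3558)]  |A|=194.4529
8. ⊥bis P6·P7 via (65.255,18.1): [(65.0272, 4.1742) (63.4681, 0) (82, 0) (82, 18.3558)]  |A|=194.4529
9. ⊥bis P6·P8 via (51.54,10.7): [(65.0272, 4.1742) (63.4681, 0) (82, 0) (82, 18.3558)]  |A|=194.4529
10. canonical 4-gon: [(65.0272, 4.1742) (63.4681, 0) (82, 0) (82, 18.3558)]
11. shoelace: 194.4529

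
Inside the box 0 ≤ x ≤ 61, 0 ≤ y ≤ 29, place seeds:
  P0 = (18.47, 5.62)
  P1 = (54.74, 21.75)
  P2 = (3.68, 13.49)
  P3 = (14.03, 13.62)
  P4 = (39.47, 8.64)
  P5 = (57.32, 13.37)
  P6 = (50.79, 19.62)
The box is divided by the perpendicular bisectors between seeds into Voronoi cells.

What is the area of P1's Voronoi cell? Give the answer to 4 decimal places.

Area of P1's cell: 106.7438

1. box [0,61]×[0,29]: [(0, 0) (61, 0) (61, 29) (0, 29)]
2. ⊥bis P1·P0 via (36.605,13.685): [(42.691, 0) (61, 0) (61, 29) (29.7941, 29)]  |A|=717.966
3. ⊥bis P1·P2 via (29.21,17.62): [(42.691, 0) (61, 0) (61, 29) (29.7941, 29)]  |A|=717.966
4. ⊥bis P1·P3 via (34.385,17.685): [(34.0255, 19.4854) (42.691, 0) (61, 0) (61, 29) (32.1253, 29)]  |A|=706.8756
5. ⊥bis P1·P4 via (47.105,15.195): [(60.1506, 0) (61, 0) (61, 29) (35.2528, 29)]  |A|=385.651
6. ⊥bis P1·P5 via (56.03,17.56): [(47.3649, 14.8922) (61, 19.0901) (61, 29) (35.2528, 29)]  |A|=249.1787
7. ⊥bis P1·P6 via (52.765,20.685): [(54.6751, 17.1428) (61, 19.0901) (61, 29) (48.2812, 29)]  |A|=106.7438
8. canonical 4-gon: [(54.6751, 17.1428) (61, 19.0901) (61, 29) (48.2812, 29)]
9. shoelace: 106.7438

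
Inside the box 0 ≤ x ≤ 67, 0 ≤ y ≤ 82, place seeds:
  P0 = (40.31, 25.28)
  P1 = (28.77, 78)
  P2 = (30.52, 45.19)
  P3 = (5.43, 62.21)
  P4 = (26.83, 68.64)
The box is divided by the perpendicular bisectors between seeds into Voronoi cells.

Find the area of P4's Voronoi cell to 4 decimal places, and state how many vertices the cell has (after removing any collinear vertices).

1. box [0,67]×[0,82]: [(0, 0) (67, 0) (67, 82) (0, 82)]
2. ⊥bis P4·P0 via (33.57,46.96): [(0, 36.5236) (67, 57.3529) (67, 82) (0, 82)]  |A|=2349.1381
3. ⊥bis P4·P1 via (27.8,73.32): [(0, 79.082) (0, 36.5236) (67, 57.3529) (67, 65.1952)]  |A|=1688.4236
4. ⊥bis P4·P2 via (28.675,56.915): [(0, 79.082) (0, 52.4028) (67, 62.9457) (67, 65.1952)]  |A|=969.1112
5. ⊥bis P4·P3 via (16.13,65.425): [(12.8252, 76.4237) (19.1379, 55.4143) (67, 62.9457) (67, 65.1952)]  |A|=587.4844
6. canonical 4-gon: [(12.8252, 76.4237) (19.1379, 55.4143) (67, 62.9457) (67, 65.1952)]
7. shoelace: 587.4844

Area of P4's cell: 587.4844 (4 vertices)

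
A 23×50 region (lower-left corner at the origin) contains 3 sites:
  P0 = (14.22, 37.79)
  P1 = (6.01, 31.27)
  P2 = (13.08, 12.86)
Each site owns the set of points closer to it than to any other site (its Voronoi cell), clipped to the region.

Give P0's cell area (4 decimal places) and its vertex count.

Area of P0's cell: 378.0155 (5 vertices)

1. box [0,23]×[0,50]: [(0, 0) (23, 0) (23, 50) (0, 50)]
2. ⊥bis P0·P1 via (10.115,34.53): [(0, 47.2668) (23, 18.3052) (23, 50) (0, 50)]  |A|=395.9219
3. ⊥bis P0·P2 via (13.65,25.325): [(0, 47.2668) (17.5674, 25.1459) (23, 24.8974) (23, 50) (0, 50)]  |A|=378.0155
4. canonical 5-gon: [(0, 47.2668) (17.5674, 25.1459) (23, 24.8974) (23, 50) (0, 50)]
5. shoelace: 378.0155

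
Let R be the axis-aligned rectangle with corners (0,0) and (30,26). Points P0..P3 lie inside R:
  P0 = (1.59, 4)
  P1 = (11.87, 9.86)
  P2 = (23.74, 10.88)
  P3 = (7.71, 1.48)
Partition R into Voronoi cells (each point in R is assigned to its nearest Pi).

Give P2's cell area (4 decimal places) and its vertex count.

1. box [0,30]×[0,26]: [(0, 0) (30, 0) (30, 26) (0, 26)]
2. ⊥bis P2·P0 via (12.665,7.44): [(14.9759, 0) (30, 0) (30, 26) (6.9001, 26)]  |A|=495.6117
3. ⊥bis P2·P1 via (17.805,10.37): [(18.6961, 0) (30, 0) (30, 26) (16.4619, 26)]  |A|=322.946
4. ⊥bis P2·P3 via (15.725,6.18): [(18.584, 1.3045) (19.349, 0) (30, 0) (30, 26) (16.4619, 26)]  |A|=322.5201
5. canonical 5-gon: [(18.584, 1.3045) (19.349, 0) (30, 0) (30, 26) (16.4619, 26)]
6. shoelace: 322.5201

Area of P2's cell: 322.5201 (5 vertices)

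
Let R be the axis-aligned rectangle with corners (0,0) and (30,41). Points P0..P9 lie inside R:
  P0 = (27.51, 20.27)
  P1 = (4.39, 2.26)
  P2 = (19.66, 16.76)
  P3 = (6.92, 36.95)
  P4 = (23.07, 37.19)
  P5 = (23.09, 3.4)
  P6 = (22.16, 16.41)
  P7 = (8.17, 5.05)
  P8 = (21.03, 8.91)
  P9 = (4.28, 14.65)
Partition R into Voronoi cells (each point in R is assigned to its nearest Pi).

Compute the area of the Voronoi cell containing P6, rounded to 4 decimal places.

1. box [0,30]×[0,41]: [(0, 0) (30, 0) (30, 41) (0, 41)]
2. ⊥bis P6·P0 via (24.835,18.34): [(0, 0) (30, 0) (30, 11.1813) (8.4859, 41) (0, 41)]  |A|=909.2385
3. ⊥bis P6·P1 via (13.275,9.335): [(0, 26.0061) (20.7083, 0) (30, 0) (30, 11.1813) (8.4859, 41) (0, 41)]  |A|=639.9666
4. ⊥bis P6·P2 via (20.91,16.585): [(18.9051, 2.2645) (20.7083, 0) (30, 0) (30, 11.1813) (21.7536, 22.6108)]  |A|=172.7181
5. ⊥bis P6·P3 via (14.54,26.68): [(18.9051, 2.2645) (20.7083, 0) (30, 0) (30, 11.1813) (21.7536, 22.6108)]  |A|=172.7181
6. ⊥bis P6·P4 via (22.615,26.8): [(18.9051, 2.2645) (20.7083, 0) (30, 0) (30, 11.1813) (21.7536, 22.6108)]  |A|=172.7181
7. ⊥bis P6·P5 via (22.625,9.905): [(19.948, 9.7136) (30, 10.4322) (30, 11.1813) (21.7536, 22.6108)]  |A|=67.261
8. ⊥bis P6·P7 via (15.165,10.73): [(19.948, 9.7136) (30, 10.4322) (30, 11.1813) (21.7536, 22.6108)]  |A|=67.261
9. ⊥bis P6·P8 via (21.595,12.66): [(20.386, 12.8422) (29.8281, 11.4196) (21.7536, 22.6108)]  |A|=47.091
10. ⊥bis P6·P9 via (13.22,15.53): [(20.386, 12.8422) (29.8281, 11.4196) (21.7536, 22.6108)]  |A|=47.091
11. canonical 3-gon: [(20.386, 12.8422) (29.8281, 11.4196) (21.7536, 22.6108)]
12. shoelace: 47.091

Area of P6's cell: 47.0910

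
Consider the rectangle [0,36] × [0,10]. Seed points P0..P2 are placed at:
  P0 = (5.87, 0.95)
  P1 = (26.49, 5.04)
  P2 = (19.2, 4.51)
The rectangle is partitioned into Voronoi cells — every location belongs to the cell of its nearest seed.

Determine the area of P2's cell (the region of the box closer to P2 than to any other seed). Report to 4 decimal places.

1. box [0,36]×[0,10]: [(0, 0) (36, 0) (36, 10) (0, 10)]
2. ⊥bis P2·P0 via (12.535,2.73): [(13.2641, 0) (36, 0) (36, 10) (10.5934, 10)]  |A|=240.7124
3. ⊥bis P2·P1 via (22.845,4.775): [(13.2641, 0) (23.1922, 0) (22.4651, 10) (10.5934, 10)]  |A|=108.9988
4. canonical 4-gon: [(13.2641, 0) (23.1922, 0) (22.4651, 10) (10.5934, 10)]
5. shoelace: 108.9988

Area of P2's cell: 108.9988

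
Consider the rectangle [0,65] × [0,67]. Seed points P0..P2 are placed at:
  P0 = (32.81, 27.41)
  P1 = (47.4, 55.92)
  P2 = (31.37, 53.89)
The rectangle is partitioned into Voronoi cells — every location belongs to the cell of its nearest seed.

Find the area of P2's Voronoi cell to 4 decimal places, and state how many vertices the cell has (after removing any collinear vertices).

Area of P2's cell: 1067.1620 (4 vertices)

1. box [0,65]×[0,67]: [(0, 0) (65, 0) (65, 67) (0, 67)]
2. ⊥bis P2·P0 via (32.09,40.65): [(0, 38.9049) (65, 42.4397) (65, 67) (0, 67)]  |A|=1711.3008
3. ⊥bis P2·P1 via (39.385,54.905): [(0, 38.9049) (41.128, 41.1415) (37.8533, 67) (0, 67)]  |A|=1067.162
4. canonical 4-gon: [(0, 38.9049) (41.128, 41.1415) (37.8533, 67) (0, 67)]
5. shoelace: 1067.162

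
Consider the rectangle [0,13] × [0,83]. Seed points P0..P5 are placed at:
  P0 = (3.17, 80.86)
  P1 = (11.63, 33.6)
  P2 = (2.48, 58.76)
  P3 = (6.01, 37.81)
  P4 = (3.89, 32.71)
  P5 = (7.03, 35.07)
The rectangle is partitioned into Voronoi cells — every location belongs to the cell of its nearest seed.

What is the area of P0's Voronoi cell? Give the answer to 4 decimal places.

Area of P0's cell: 172.9616

1. box [0,13]×[0,83]: [(0, 0) (13, 0) (13, 83) (0, 83)]
2. ⊥bis P0·P1 via (7.4,57.23): [(0, 55.9053) (13, 58.2325) (13, 83) (0, 83)]  |A|=337.1044
3. ⊥bis P0·P2 via (2.825,69.81): [(0, 69.8982) (13, 69.4923) (13, 83) (0, 83)]  |A|=172.9616
4. ⊥bis P0·P3 via (4.59,59.335): [(0, 69.8982) (13, 69.4923) (13, 83) (0, 83)]  |A|=172.9616
5. ⊥bis P0·P4 via (3.53,56.785): [(0, 69.8982) (13, 69.4923) (13, 83) (0, 83)]  |A|=172.9616
6. ⊥bis P0·P5 via (5.1,57.965): [(0, 69.8982) (13, 69.4923) (13, 83) (0, 83)]  |A|=172.9616
7. canonical 4-gon: [(0, 69.8982) (13, 69.4923) (13, 83) (0, 83)]
8. shoelace: 172.9616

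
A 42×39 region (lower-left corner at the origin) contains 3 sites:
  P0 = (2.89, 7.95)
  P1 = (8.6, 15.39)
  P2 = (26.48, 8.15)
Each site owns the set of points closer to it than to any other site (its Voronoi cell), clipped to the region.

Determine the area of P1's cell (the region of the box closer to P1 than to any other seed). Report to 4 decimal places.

1. box [0,42]×[0,39]: [(0, 0) (42, 0) (42, 39) (0, 39)]
2. ⊥bis P1·P0 via (5.745,11.67): [(0, 16.0791) (20.9507, 0) (42, 0) (42, 39) (0, 39)]  |A|=1469.5651
3. ⊥bis P1·P2 via (17.54,11.77): [(0, 16.0791) (14.7127, 4.7876) (28.566, 39) (0, 39)]  |A|=657.27
4. canonical 4-gon: [(0, 16.0791) (14.7127, 4.7876) (28.566, 39) (0, 39)]
5. shoelace: 657.27

Area of P1's cell: 657.2700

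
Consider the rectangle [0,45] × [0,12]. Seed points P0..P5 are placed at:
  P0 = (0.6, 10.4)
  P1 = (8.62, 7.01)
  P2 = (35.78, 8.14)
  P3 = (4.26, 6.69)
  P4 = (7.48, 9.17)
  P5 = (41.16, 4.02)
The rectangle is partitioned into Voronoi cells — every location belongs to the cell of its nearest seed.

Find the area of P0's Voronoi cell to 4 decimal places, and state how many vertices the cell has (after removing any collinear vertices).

Area of P0's cell: 16.0177 (4 vertices)

1. box [0,45]×[0,12]: [(0, 0) (45, 0) (45, 12) (0, 12)]
2. ⊥bis P0·P1 via (4.61,8.705): [(0, 0) (0.9305, 0) (6.0028, 12) (0, 12)]  |A|=41.5994
3. ⊥bis P0·P2 via (18.19,9.27): [(0, 0) (0.9305, 0) (6.0028, 12) (0, 12)]  |A|=41.5994
4. ⊥bis P0·P3 via (2.43,8.545): [(0, 6.1477) (5.9322, 12) (0, 12)]  |A|=17.3584
5. ⊥bis P0·P4 via (4.04,9.785): [(0, 6.1477) (4.1156, 10.2079) (4.436, 12) (0, 12)]  |A|=16.0177
6. ⊥bis P0·P5 via (20.88,7.21): [(0, 6.1477) (4.1156, 10.2079) (4.436, 12) (0, 12)]  |A|=16.0177
7. canonical 4-gon: [(0, 6.1477) (4.1156, 10.2079) (4.436, 12) (0, 12)]
8. shoelace: 16.0177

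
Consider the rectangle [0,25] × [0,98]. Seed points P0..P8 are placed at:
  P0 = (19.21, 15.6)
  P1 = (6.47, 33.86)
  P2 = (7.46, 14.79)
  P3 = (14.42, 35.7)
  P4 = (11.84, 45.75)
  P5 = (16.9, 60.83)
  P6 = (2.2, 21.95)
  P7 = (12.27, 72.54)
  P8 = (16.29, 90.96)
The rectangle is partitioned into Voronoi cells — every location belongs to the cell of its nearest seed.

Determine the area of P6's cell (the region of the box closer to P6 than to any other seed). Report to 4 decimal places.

Area of P6's cell: 97.8284

1. box [0,25]×[0,98]: [(0, 0) (25, 0) (25, 98) (0, 98)]
2. ⊥bis P6·P0 via (10.705,18.775): [(0, 0) (3.6961, 0) (25, 57.0676) (25, 98) (0, 98)]  |A|=1842.1191
3. ⊥bis P6·P1 via (4.335,27.905): [(0, 29.4592) (0, 0) (3.6961, 0) (12.9591, 24.8131)]  |A|=236.7378
4. ⊥bis P6·P2 via (4.83,18.37): [(0, 29.4592) (0, 14.8217) (12.7167, 24.1639) (12.9591, 24.8131)]  |A|=97.84
5. ⊥bis P6·P3 via (8.31,28.825): [(12.7331, 24.8941) (0, 29.4592) (0, 14.8217) (12.7167, 24.1639) (12.9255, 24.7231)]  |A|=97.8284
6. ⊥bis P6·P4 via (7.02,33.85): [(12.7331, 24.8941) (0, 29.4592) (0, 14.8217) (12.7167, 24.1639) (12.9255, 24.7231)]  |A|=97.8284
7. ⊥bis P6·P5 via (9.55,41.39): [(12.7331, 24.8941) (0, 29.4592) (0, 14.8217) (12.7167, 24.1639) (12.9255, 24.7231)]  |A|=97.8284
8. ⊥bis P6·P7 via (7.235,47.245): [(12.7331, 24.8941) (0, 29.4592) (0, 14.8217) (12.7167, 24.1639) (12.9255, 24.7231)]  |A|=97.8284
9. ⊥bis P6·P8 via (9.245,56.455): [(12.7331, 24.8941) (0, 29.4592) (0, 14.8217) (12.7167, 24.1639) (12.9255, 24.7231)]  |A|=97.8284
10. canonical 5-gon: [(12.7331, 24.8941) (0, 29.4592) (0, 14.8217) (12.7167, 24.1639) (12.9255, 24.7231)]
11. shoelace: 97.8284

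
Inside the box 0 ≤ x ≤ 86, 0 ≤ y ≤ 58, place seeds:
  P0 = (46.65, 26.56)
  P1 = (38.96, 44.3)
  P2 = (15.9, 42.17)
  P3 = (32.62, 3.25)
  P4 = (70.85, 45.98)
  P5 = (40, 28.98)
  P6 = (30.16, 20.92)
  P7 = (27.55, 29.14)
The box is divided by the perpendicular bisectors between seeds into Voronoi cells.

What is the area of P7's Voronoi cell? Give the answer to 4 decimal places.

Area of P7's cell: 310.4410

1. box [0,86]×[0,58]: [(0, 0) (86, 0) (86, 58) (0, 58)]
2. ⊥bis P7·P0 via (37.1,27.85): [(0, 0) (33.3381, 0) (41.1726, 58) (0, 58)]  |A|=2160.8097
3. ⊥bis P7·P1 via (33.255,36.72): [(0, 0) (33.3381, 0) (37.8327, 33.2746) (4.9811, 58) (0, 58)]  |A|=1713.3855
4. ⊥bis P7·P2 via (21.725,35.655): [(0, 16.2309) (0, 0) (33.3381, 0) (37.8327, 33.2746) (27.6415, 40.9449)]  |A|=1093.6275
5. ⊥bis P7·P3 via (30.085,16.195): [(0, 16.2309) (0, 10.3035) (35.6735, 17.2894) (37.8327, 33.2746) (27.6415, 40.9449)]  |A|=621.6493
6. ⊥bis P7·P4 via (49.2,37.56): [(0, 16.2309) (0, 10.3035) (35.6735, 17.2894) (37.8327, 33.2746) (27.6415, 40.9449)]  |A|=621.6493
7. ⊥bis P7·P5 via (33.775,29.06): [(0, 16.2309) (0, 10.3035) (33.6186, 16.887) (33.8675, 36.259) (27.6415, 40.9449)]  |A|=566.8807
8. ⊥bis P7·P6 via (28.855,25.03): [(0, 16.2309) (0, 15.868) (33.7432, 26.5821) (33.8675, 36.259) (27.6415, 40.9449)]  |A|=310.441
9. canonical 5-gon: [(0, 16.2309) (0, 15.868) (33.7432, 26.5821) (33.8675, 36.259) (27.6415, 40.9449)]
10. shoelace: 310.441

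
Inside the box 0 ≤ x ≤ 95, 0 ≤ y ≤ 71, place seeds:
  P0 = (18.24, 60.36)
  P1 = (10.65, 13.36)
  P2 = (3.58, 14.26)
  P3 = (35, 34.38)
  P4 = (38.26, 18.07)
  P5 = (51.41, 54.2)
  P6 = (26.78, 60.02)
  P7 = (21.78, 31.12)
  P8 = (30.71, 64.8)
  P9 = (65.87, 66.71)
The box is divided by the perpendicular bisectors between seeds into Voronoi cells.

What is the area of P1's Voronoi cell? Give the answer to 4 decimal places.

Area of P1's cell: 411.5670

1. box [0,95]×[0,71]: [(0, 0) (95, 0) (95, 71) (0, 71)]
2. ⊥bis P1·P0 via (14.445,36.86): [(0, 39.1927) (0, 0) (95, 0) (95, 23.8512)]  |A|=2994.5871
3. ⊥bis P1·P2 via (7.115,13.81): [(10.1378, 37.5556) (5.357, 0) (95, 0) (95, 23.8512)]  |A|=2695.3309
4. ⊥bis P1·P3 via (22.825,23.87): [(11.1525, 37.3917) (10.1378, 37.5556) (5.357, 0) (43.4306, 0)]  |A|=731.2644
5. ⊥bis P1·P4 via (24.455,15.715): [(23.1227, 23.5252) (11.1525, 37.3917) (10.1378, 37.5556) (5.357, 0) (27.1358, 0)]  |A|=539.5951
6. ⊥bis P1·P5 via (31.03,33.78): [(23.1227, 23.5252) (11.1525, 37.3917) (10.1378, 37.5556) (5.357, 0) (27.1358, 0)]  |A|=539.5951
7. ⊥bis P1·P6 via (18.715,36.69): [(23.1227, 23.5252) (11.1525, 37.3917) (10.1378, 37.5556) (5.357, 0) (27.1358, 0)]  |A|=539.5951
8. ⊥bis P1·P7 via (16.215,22.24): [(24.195, 17.239) (8.7812, 26.8987) (5.357, 0) (27.1358, 0)]  |A|=411.567
9. ⊥bis P1·P8 via (20.68,39.08): [(24.195, 17.239) (8.7812, 26.8987) (5.357, 0) (27.1358, 0)]  |A|=411.567
10. ⊥bis P1·P9 via (38.26,40.035): [(24.195, 17.239) (8.7812, 26.8987) (5.357, 0) (27.1358, 0)]  |A|=411.567
11. canonical 4-gon: [(24.195, 17.239) (8.7812, 26.8987) (5.357, 0) (27.1358, 0)]
12. shoelace: 411.567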